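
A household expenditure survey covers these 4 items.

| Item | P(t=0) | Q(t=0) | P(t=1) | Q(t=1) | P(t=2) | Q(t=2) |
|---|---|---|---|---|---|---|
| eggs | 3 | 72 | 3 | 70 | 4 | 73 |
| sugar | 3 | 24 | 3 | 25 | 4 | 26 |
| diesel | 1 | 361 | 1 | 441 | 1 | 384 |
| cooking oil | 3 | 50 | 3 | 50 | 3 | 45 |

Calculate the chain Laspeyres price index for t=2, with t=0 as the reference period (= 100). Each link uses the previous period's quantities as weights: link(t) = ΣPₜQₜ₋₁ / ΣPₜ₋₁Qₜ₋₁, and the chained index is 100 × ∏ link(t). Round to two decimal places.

110.84

Link t=0→t=1:
ΣP(t=1)Q(t=0) = 3×72 + 3×24 + 1×361 + 3×50 = 216 + 72 + 361 + 150 = 799
ΣP(t=0)Q(t=0) = 3×72 + 3×24 + 1×361 + 3×50 = 216 + 72 + 361 + 150 = 799
link = 799/799 = 1.000000
Link t=1→t=2:
ΣP(t=2)Q(t=1) = 4×70 + 4×25 + 1×441 + 3×50 = 280 + 100 + 441 + 150 = 971
ΣP(t=1)Q(t=1) = 3×70 + 3×25 + 1×441 + 3×50 = 210 + 75 + 441 + 150 = 876
link = 971/876 = 1.108447
Chained index = 100 × 1.000000 × 1.108447 = 110.8447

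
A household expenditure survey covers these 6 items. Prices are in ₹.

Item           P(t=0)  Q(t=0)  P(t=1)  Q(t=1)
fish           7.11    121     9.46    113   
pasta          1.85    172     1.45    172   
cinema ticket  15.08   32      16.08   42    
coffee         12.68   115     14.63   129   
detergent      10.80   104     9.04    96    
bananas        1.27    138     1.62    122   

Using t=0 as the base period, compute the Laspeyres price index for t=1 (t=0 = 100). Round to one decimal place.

107.6

Laspeyres price index uses base-period quantities as weights.
ΣP(t=1)·Q(t=0) = 9.46×121 + 1.45×172 + 16.08×32 + 14.63×115 + 9.04×104 + 1.62×138 = 1144.66 + 249.4 + 514.56 + 1682.45 + 940.16 + 223.56 = 4754.79
ΣP(t=0)·Q(t=0) = 7.11×121 + 1.85×172 + 15.08×32 + 12.68×115 + 10.80×104 + 1.27×138 = 860.31 + 318.2 + 482.56 + 1458.2 + 1123.2 + 175.26 = 4417.73
Index = 4754.79 / 4417.73 × 100 = 107.6297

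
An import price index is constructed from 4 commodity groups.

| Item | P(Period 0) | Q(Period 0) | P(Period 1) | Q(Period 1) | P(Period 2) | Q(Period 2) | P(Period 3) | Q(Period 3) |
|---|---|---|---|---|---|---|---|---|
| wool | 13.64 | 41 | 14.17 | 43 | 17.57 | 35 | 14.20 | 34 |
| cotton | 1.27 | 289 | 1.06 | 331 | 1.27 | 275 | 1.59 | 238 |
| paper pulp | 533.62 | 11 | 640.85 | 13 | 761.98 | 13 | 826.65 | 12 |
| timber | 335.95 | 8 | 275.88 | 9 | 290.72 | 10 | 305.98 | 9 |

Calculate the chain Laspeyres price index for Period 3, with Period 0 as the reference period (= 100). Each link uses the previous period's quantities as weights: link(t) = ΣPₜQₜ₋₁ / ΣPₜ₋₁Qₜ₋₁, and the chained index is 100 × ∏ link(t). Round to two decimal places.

Link Period 0→Period 1:
ΣP(Period 1)Q(Period 0) = 14.17×41 + 1.06×289 + 640.85×11 + 275.88×8 = 580.97 + 306.34 + 7049.35 + 2207.04 = 10143.7
ΣP(Period 0)Q(Period 0) = 13.64×41 + 1.27×289 + 533.62×11 + 335.95×8 = 559.24 + 367.03 + 5869.82 + 2687.6 = 9483.69
link = 10143.7/9483.69 = 1.069594
Link Period 1→Period 2:
ΣP(Period 2)Q(Period 1) = 17.57×43 + 1.27×331 + 761.98×13 + 290.72×9 = 755.51 + 420.37 + 9905.74 + 2616.48 = 13698.1
ΣP(Period 1)Q(Period 1) = 14.17×43 + 1.06×331 + 640.85×13 + 275.88×9 = 609.31 + 350.86 + 8331.05 + 2482.92 = 11774.14
link = 13698.1/11774.14 = 1.163406
Link Period 2→Period 3:
ΣP(Period 3)Q(Period 2) = 14.20×35 + 1.59×275 + 826.65×13 + 305.98×10 = 497 + 437.25 + 10746.45 + 3059.8 = 14740.5
ΣP(Period 2)Q(Period 2) = 17.57×35 + 1.27×275 + 761.98×13 + 290.72×10 = 614.95 + 349.25 + 9905.74 + 2907.2 = 13777.14
link = 14740.5/13777.14 = 1.069925
Chained index = 100 × 1.069594 × 1.163406 × 1.069925 = 133.1384

133.14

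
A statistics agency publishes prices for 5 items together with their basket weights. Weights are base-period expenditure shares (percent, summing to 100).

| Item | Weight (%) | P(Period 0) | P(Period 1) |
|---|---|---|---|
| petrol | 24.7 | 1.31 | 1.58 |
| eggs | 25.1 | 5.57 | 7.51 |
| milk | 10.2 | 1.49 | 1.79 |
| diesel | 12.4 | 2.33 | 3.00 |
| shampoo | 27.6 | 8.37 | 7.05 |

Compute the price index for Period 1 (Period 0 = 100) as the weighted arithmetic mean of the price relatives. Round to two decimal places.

petrol: 24.7 × (1.58/1.31) = 24.7 × 1.206107 = 29.7908
eggs: 25.1 × (7.51/5.57) = 25.1 × 1.348294 = 33.8422
milk: 10.2 × (1.79/1.49) = 10.2 × 1.201342 = 12.2537
diesel: 12.4 × (3.00/2.33) = 12.4 × 1.287554 = 15.9657
shampoo: 27.6 × (7.05/8.37) = 27.6 × 0.842294 = 23.2473
Index = Σ wᵢ·(p₁ᵢ/p₀ᵢ) = 29.7908 + 33.8422 + 12.2537 + 15.9657 + 23.2473 = 115.0997

115.10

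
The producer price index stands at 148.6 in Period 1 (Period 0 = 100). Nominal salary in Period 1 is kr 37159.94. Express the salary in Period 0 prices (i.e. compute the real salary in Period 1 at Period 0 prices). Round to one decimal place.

25006.7

Real = Nominal ÷ (Index/100) = 37159.94 ÷ (148.6/100)
     = 37159.94 ÷ 1.486 = 25006.6891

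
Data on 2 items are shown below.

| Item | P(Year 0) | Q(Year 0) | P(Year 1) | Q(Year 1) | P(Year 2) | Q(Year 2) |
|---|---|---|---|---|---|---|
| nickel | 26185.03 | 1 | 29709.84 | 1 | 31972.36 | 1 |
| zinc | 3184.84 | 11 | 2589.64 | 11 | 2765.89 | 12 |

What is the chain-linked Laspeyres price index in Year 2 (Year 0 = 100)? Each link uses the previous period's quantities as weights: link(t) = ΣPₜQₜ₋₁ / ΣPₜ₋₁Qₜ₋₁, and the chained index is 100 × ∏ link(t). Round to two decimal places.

Link Year 0→Year 1:
ΣP(Year 1)Q(Year 0) = 29709.84×1 + 2589.64×11 = 29709.84 + 28486.04 = 58195.88
ΣP(Year 0)Q(Year 0) = 26185.03×1 + 3184.84×11 = 26185.03 + 35033.24 = 61218.27
link = 58195.88/61218.27 = 0.950629
Link Year 1→Year 2:
ΣP(Year 2)Q(Year 1) = 31972.36×1 + 2765.89×11 = 31972.36 + 30424.79 = 62397.15
ΣP(Year 1)Q(Year 1) = 29709.84×1 + 2589.64×11 = 29709.84 + 28486.04 = 58195.88
link = 62397.15/58195.88 = 1.072192
Chained index = 100 × 0.950629 × 1.072192 = 101.9257

101.93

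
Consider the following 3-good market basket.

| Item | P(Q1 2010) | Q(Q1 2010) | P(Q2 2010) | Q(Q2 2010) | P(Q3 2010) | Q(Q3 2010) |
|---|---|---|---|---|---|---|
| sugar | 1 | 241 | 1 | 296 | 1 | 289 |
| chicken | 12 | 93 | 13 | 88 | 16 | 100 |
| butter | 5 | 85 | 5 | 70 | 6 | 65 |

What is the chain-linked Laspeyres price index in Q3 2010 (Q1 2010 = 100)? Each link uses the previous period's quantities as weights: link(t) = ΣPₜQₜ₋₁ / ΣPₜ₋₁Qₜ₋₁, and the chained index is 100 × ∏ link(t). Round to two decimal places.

Link Q1 2010→Q2 2010:
ΣP(Q2 2010)Q(Q1 2010) = 1×241 + 13×93 + 5×85 = 241 + 1209 + 425 = 1875
ΣP(Q1 2010)Q(Q1 2010) = 1×241 + 12×93 + 5×85 = 241 + 1116 + 425 = 1782
link = 1875/1782 = 1.052189
Link Q2 2010→Q3 2010:
ΣP(Q3 2010)Q(Q2 2010) = 1×296 + 16×88 + 6×70 = 296 + 1408 + 420 = 2124
ΣP(Q2 2010)Q(Q2 2010) = 1×296 + 13×88 + 5×70 = 296 + 1144 + 350 = 1790
link = 2124/1790 = 1.186592
Chained index = 100 × 1.052189 × 1.186592 = 124.8519

124.85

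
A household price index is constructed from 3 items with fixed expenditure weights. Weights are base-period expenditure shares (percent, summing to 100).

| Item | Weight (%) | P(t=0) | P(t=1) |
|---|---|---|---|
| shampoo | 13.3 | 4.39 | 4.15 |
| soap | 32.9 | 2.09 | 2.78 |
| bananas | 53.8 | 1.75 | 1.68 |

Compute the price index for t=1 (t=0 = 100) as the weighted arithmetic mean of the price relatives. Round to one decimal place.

shampoo: 13.3 × (4.15/4.39) = 13.3 × 0.945330 = 12.5729
soap: 32.9 × (2.78/2.09) = 32.9 × 1.330144 = 43.7617
bananas: 53.8 × (1.68/1.75) = 53.8 × 0.960000 = 51.6480
Index = Σ wᵢ·(p₁ᵢ/p₀ᵢ) = 12.5729 + 43.7617 + 51.6480 = 107.9826

108.0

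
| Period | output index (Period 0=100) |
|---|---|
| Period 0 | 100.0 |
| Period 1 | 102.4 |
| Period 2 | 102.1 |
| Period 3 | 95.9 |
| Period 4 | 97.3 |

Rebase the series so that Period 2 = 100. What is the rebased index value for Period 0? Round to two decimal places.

97.94

Rebased(Period 0) = 100.0 / 102.1 × 100 = 97.9432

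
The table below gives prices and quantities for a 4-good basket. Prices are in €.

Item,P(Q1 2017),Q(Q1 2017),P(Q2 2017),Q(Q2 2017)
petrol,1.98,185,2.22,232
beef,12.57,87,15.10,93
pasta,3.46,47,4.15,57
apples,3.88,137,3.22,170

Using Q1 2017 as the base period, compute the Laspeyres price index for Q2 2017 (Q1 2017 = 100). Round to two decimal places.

Laspeyres price index uses base-period quantities as weights.
ΣP(Q2 2017)·Q(Q1 2017) = 2.22×185 + 15.10×87 + 4.15×47 + 3.22×137 = 410.7 + 1313.7 + 195.05 + 441.14 = 2360.59
ΣP(Q1 2017)·Q(Q1 2017) = 1.98×185 + 12.57×87 + 3.46×47 + 3.88×137 = 366.3 + 1093.59 + 162.62 + 531.56 = 2154.07
Index = 2360.59 / 2154.07 × 100 = 109.5874

109.59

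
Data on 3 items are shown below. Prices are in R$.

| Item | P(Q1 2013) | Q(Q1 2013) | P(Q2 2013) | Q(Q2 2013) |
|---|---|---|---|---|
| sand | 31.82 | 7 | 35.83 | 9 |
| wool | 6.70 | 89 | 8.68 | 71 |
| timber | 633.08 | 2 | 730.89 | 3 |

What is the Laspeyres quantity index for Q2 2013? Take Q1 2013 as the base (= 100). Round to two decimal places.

Laspeyres quantity index uses base-period prices as weights.
ΣP(Q1 2013)·Q(Q2 2013) = 31.82×9 + 6.70×71 + 633.08×3 = 286.38 + 475.7 + 1899.24 = 2661.32
ΣP(Q1 2013)·Q(Q1 2013) = 31.82×7 + 6.70×89 + 633.08×2 = 222.74 + 596.3 + 1266.16 = 2085.2
Index = 2661.32 / 2085.2 × 100 = 127.6290

127.63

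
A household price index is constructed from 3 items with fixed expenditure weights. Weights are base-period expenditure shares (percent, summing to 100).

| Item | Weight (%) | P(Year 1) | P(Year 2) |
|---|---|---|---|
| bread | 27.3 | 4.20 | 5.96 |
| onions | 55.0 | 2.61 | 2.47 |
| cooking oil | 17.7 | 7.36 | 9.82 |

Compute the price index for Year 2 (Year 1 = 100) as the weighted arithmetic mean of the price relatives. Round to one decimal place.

bread: 27.3 × (5.96/4.20) = 27.3 × 1.419048 = 38.7400
onions: 55.0 × (2.47/2.61) = 55.0 × 0.946360 = 52.0498
cooking oil: 17.7 × (9.82/7.36) = 17.7 × 1.334239 = 23.6160
Index = Σ wᵢ·(p₁ᵢ/p₀ᵢ) = 38.7400 + 52.0498 + 23.6160 = 114.4058

114.4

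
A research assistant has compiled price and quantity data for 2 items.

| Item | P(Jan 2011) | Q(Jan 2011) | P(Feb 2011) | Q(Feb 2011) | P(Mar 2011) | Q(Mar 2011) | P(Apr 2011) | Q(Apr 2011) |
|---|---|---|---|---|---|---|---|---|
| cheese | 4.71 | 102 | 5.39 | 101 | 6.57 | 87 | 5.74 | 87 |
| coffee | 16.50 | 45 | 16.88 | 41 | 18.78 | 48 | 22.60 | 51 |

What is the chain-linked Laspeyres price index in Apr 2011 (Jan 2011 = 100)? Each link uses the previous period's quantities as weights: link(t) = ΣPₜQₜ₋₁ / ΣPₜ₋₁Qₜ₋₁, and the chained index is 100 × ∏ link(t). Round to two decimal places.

133.50

Link Jan 2011→Feb 2011:
ΣP(Feb 2011)Q(Jan 2011) = 5.39×102 + 16.88×45 = 549.78 + 759.6 = 1309.38
ΣP(Jan 2011)Q(Jan 2011) = 4.71×102 + 16.50×45 = 480.42 + 742.5 = 1222.92
link = 1309.38/1222.92 = 1.070700
Link Feb 2011→Mar 2011:
ΣP(Mar 2011)Q(Feb 2011) = 6.57×101 + 18.78×41 = 663.57 + 769.98 = 1433.55
ΣP(Feb 2011)Q(Feb 2011) = 5.39×101 + 16.88×41 = 544.39 + 692.08 = 1236.47
link = 1433.55/1236.47 = 1.159389
Link Mar 2011→Apr 2011:
ΣP(Apr 2011)Q(Mar 2011) = 5.74×87 + 22.60×48 = 499.38 + 1084.8 = 1584.18
ΣP(Mar 2011)Q(Mar 2011) = 6.57×87 + 18.78×48 = 571.59 + 901.44 = 1473.03
link = 1584.18/1473.03 = 1.075457
Chained index = 100 × 1.070700 × 1.159389 × 1.075457 = 133.5026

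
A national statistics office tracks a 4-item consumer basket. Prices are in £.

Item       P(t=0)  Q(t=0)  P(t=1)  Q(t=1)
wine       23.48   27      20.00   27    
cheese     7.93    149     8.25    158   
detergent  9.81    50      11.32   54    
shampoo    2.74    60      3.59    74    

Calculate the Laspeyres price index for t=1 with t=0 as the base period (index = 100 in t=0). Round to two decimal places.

103.25

Laspeyres price index uses base-period quantities as weights.
ΣP(t=1)·Q(t=0) = 20.00×27 + 8.25×149 + 11.32×50 + 3.59×60 = 540 + 1229.25 + 566 + 215.4 = 2550.65
ΣP(t=0)·Q(t=0) = 23.48×27 + 7.93×149 + 9.81×50 + 2.74×60 = 633.96 + 1181.57 + 490.5 + 164.4 = 2470.43
Index = 2550.65 / 2470.43 × 100 = 103.2472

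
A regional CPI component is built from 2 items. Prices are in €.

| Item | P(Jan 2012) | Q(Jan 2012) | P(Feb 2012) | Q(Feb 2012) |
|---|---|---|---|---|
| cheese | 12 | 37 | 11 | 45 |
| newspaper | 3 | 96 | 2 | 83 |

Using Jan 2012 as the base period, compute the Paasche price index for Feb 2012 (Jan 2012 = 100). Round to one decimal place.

Paasche price index uses current-period quantities as weights.
ΣP(Feb 2012)·Q(Feb 2012) = 11×45 + 2×83 = 495 + 166 = 661
ΣP(Jan 2012)·Q(Feb 2012) = 12×45 + 3×83 = 540 + 249 = 789
Index = 661 / 789 × 100 = 83.7769

83.8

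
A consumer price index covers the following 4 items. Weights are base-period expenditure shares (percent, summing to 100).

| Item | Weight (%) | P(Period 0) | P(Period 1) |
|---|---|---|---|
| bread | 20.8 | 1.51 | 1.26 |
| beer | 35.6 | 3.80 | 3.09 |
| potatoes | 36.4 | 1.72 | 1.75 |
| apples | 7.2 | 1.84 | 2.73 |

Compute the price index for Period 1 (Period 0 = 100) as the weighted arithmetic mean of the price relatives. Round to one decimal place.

94.0

bread: 20.8 × (1.26/1.51) = 20.8 × 0.834437 = 17.3563
beer: 35.6 × (3.09/3.80) = 35.6 × 0.813158 = 28.9484
potatoes: 36.4 × (1.75/1.72) = 36.4 × 1.017442 = 37.0349
apples: 7.2 × (2.73/1.84) = 7.2 × 1.483696 = 10.6826
Index = Σ wᵢ·(p₁ᵢ/p₀ᵢ) = 17.3563 + 28.9484 + 37.0349 + 10.6826 = 94.0222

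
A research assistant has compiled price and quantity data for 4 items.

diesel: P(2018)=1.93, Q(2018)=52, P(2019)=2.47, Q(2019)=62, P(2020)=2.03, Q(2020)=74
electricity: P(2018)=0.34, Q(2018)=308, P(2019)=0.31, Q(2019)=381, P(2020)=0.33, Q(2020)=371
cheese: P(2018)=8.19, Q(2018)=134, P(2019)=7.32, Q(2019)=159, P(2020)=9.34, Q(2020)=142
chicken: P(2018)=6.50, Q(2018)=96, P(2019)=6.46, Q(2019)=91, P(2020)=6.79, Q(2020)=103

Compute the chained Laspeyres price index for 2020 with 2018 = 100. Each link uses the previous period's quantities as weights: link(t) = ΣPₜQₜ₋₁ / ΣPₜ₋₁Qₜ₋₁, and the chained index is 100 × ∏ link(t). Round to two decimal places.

Link 2018→2019:
ΣP(2019)Q(2018) = 2.47×52 + 0.31×308 + 7.32×134 + 6.46×96 = 128.44 + 95.48 + 980.88 + 620.16 = 1824.96
ΣP(2018)Q(2018) = 1.93×52 + 0.34×308 + 8.19×134 + 6.50×96 = 100.36 + 104.72 + 1097.46 + 624 = 1926.54
link = 1824.96/1926.54 = 0.947273
Link 2019→2020:
ΣP(2020)Q(2019) = 2.03×62 + 0.33×381 + 9.34×159 + 6.79×91 = 125.86 + 125.73 + 1485.06 + 617.89 = 2354.54
ΣP(2019)Q(2019) = 2.47×62 + 0.31×381 + 7.32×159 + 6.46×91 = 153.14 + 118.11 + 1163.88 + 587.86 = 2022.99
link = 2354.54/2022.99 = 1.163891
Chained index = 100 × 0.947273 × 1.163891 = 110.2523

110.25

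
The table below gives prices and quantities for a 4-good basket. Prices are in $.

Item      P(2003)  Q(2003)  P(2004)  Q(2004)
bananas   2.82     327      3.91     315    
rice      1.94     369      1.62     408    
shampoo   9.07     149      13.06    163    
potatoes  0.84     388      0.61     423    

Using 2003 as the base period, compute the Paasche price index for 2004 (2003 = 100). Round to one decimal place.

121.8

Paasche price index uses current-period quantities as weights.
ΣP(2004)·Q(2004) = 3.91×315 + 1.62×408 + 13.06×163 + 0.61×423 = 1231.65 + 660.96 + 2128.78 + 258.03 = 4279.42
ΣP(2003)·Q(2004) = 2.82×315 + 1.94×408 + 9.07×163 + 0.84×423 = 888.3 + 791.52 + 1478.41 + 355.32 = 3513.55
Index = 4279.42 / 3513.55 × 100 = 121.7976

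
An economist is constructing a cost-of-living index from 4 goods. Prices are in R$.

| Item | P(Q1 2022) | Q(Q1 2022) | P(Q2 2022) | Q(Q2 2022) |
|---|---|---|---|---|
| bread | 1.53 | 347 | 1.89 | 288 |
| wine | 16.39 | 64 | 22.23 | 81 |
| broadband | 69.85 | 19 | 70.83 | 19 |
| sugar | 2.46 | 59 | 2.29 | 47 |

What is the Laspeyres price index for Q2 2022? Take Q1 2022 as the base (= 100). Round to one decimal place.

116.6

Laspeyres price index uses base-period quantities as weights.
ΣP(Q2 2022)·Q(Q1 2022) = 1.89×347 + 22.23×64 + 70.83×19 + 2.29×59 = 655.83 + 1422.72 + 1345.77 + 135.11 = 3559.43
ΣP(Q1 2022)·Q(Q1 2022) = 1.53×347 + 16.39×64 + 69.85×19 + 2.46×59 = 530.91 + 1048.96 + 1327.15 + 145.14 = 3052.16
Index = 3559.43 / 3052.16 × 100 = 116.6200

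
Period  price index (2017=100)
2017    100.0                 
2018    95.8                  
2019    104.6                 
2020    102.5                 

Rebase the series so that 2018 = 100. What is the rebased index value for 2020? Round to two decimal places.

106.99

Rebased(2020) = 102.5 / 95.8 × 100 = 106.9937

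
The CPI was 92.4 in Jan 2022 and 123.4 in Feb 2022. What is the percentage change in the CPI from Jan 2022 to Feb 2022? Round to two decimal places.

Change = (123.4 − 92.4) / 92.4 × 100
       = 31.0 / 92.4 × 100 = 33.5498%

33.55%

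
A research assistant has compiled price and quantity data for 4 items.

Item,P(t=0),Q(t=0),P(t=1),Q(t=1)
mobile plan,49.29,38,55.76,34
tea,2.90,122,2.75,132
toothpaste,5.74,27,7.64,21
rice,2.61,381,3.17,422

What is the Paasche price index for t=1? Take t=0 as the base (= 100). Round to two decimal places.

Paasche price index uses current-period quantities as weights.
ΣP(t=1)·Q(t=1) = 55.76×34 + 2.75×132 + 7.64×21 + 3.17×422 = 1895.84 + 363 + 160.44 + 1337.74 = 3757.02
ΣP(t=0)·Q(t=1) = 49.29×34 + 2.90×132 + 5.74×21 + 2.61×422 = 1675.86 + 382.8 + 120.54 + 1101.42 = 3280.62
Index = 3757.02 / 3280.62 × 100 = 114.5216

114.52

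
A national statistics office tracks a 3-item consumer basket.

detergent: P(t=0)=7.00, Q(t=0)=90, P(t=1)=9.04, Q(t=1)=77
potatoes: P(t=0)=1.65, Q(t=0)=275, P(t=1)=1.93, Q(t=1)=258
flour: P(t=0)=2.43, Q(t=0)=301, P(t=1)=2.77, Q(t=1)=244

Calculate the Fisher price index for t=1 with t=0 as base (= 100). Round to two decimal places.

Laspeyres component (base-period weights):
ΣP(t=1)Q(t=0) = 9.04×90 + 1.93×275 + 2.77×301 = 813.6 + 530.75 + 833.77 = 2178.12
ΣP(t=0)Q(t=0) = 7.00×90 + 1.65×275 + 2.43×301 = 630 + 453.75 + 731.43 = 1815.18
L = 2178.12 / 1815.18 × 100 = 119.9947
Paasche component (current-period weights):
ΣP(t=1)Q(t=1) = 9.04×77 + 1.93×258 + 2.77×244 = 696.08 + 497.94 + 675.88 = 1869.9
ΣP(t=0)Q(t=1) = 7.00×77 + 1.65×258 + 2.43×244 = 539 + 425.7 + 592.92 = 1557.62
P = 1869.9 / 1557.62 × 100 = 120.0485
Fisher = √(L × P) = √(119.9947 × 120.0485) = 120.0216

120.02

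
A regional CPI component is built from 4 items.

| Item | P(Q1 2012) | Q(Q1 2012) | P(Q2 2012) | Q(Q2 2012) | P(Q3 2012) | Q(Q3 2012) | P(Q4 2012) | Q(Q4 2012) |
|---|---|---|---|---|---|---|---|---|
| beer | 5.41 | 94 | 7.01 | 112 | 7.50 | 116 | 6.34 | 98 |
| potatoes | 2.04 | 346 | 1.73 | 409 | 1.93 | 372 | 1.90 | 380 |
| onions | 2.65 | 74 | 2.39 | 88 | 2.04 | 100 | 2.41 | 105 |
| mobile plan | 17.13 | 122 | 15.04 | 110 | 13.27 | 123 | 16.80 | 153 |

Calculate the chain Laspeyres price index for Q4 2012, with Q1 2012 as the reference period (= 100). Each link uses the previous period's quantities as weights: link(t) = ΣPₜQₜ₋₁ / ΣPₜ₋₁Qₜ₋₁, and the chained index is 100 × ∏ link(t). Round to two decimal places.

99.57

Link Q1 2012→Q2 2012:
ΣP(Q2 2012)Q(Q1 2012) = 7.01×94 + 1.73×346 + 2.39×74 + 15.04×122 = 658.94 + 598.58 + 176.86 + 1834.88 = 3269.26
ΣP(Q1 2012)Q(Q1 2012) = 5.41×94 + 2.04×346 + 2.65×74 + 17.13×122 = 508.54 + 705.84 + 196.1 + 2089.86 = 3500.34
link = 3269.26/3500.34 = 0.933984
Link Q2 2012→Q3 2012:
ΣP(Q3 2012)Q(Q2 2012) = 7.50×112 + 1.93×409 + 2.04×88 + 13.27×110 = 840 + 789.37 + 179.52 + 1459.7 = 3268.59
ΣP(Q2 2012)Q(Q2 2012) = 7.01×112 + 1.73×409 + 2.39×88 + 15.04×110 = 785.12 + 707.57 + 210.32 + 1654.4 = 3357.41
link = 3268.59/3357.41 = 0.973545
Link Q3 2012→Q4 2012:
ΣP(Q4 2012)Q(Q3 2012) = 6.34×116 + 1.90×372 + 2.41×100 + 16.80×123 = 735.44 + 706.8 + 241 + 2066.4 = 3749.64
ΣP(Q3 2012)Q(Q3 2012) = 7.50×116 + 1.93×372 + 2.04×100 + 13.27×123 = 870 + 717.96 + 204 + 1632.21 = 3424.17
link = 3749.64/3424.17 = 1.095051
Chained index = 100 × 0.933984 × 0.973545 × 1.095051 = 99.5702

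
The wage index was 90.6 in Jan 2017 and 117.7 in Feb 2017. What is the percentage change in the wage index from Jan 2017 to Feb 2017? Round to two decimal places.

29.91%

Change = (117.7 − 90.6) / 90.6 × 100
       = 27.1 / 90.6 × 100 = 29.9117%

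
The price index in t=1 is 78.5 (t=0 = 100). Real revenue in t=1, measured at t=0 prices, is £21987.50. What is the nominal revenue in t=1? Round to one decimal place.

Nominal = Real × (Index/100) = 21987.50 × (78.5/100)
        = 21987.50 × 0.785 = 17260.1875

17260.2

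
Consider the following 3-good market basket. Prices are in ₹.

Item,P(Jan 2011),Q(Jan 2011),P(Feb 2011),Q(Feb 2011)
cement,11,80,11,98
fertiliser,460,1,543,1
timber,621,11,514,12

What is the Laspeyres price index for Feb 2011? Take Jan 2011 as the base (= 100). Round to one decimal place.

86.6

Laspeyres price index uses base-period quantities as weights.
ΣP(Feb 2011)·Q(Jan 2011) = 11×80 + 543×1 + 514×11 = 880 + 543 + 5654 = 7077
ΣP(Jan 2011)·Q(Jan 2011) = 11×80 + 460×1 + 621×11 = 880 + 460 + 6831 = 8171
Index = 7077 / 8171 × 100 = 86.6112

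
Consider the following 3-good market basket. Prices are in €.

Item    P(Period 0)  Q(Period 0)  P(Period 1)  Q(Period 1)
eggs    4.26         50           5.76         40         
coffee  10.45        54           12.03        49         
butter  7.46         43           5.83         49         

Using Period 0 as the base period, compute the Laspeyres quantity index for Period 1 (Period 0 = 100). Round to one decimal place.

Laspeyres quantity index uses base-period prices as weights.
ΣP(Period 0)·Q(Period 1) = 4.26×40 + 10.45×49 + 7.46×49 = 170.4 + 512.05 + 365.54 = 1047.99
ΣP(Period 0)·Q(Period 0) = 4.26×50 + 10.45×54 + 7.46×43 = 213 + 564.3 + 320.78 = 1098.08
Index = 1047.99 / 1098.08 × 100 = 95.4384

95.4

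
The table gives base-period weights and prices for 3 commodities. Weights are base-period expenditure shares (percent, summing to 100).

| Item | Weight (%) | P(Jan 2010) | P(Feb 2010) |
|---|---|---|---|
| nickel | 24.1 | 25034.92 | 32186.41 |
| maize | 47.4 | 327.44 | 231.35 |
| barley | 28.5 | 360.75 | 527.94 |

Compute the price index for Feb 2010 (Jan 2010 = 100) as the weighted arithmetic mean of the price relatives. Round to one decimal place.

nickel: 24.1 × (32186.41/25034.92) = 24.1 × 1.285661 = 30.9844
maize: 47.4 × (231.35/327.44) = 47.4 × 0.706542 = 33.4901
barley: 28.5 × (527.94/360.75) = 28.5 × 1.463451 = 41.7084
Index = Σ wᵢ·(p₁ᵢ/p₀ᵢ) = 30.9844 + 33.4901 + 41.7084 = 106.1829

106.2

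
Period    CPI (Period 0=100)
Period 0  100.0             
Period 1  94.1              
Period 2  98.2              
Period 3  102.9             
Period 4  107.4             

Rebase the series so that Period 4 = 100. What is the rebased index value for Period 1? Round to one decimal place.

87.6

Rebased(Period 1) = 94.1 / 107.4 × 100 = 87.6164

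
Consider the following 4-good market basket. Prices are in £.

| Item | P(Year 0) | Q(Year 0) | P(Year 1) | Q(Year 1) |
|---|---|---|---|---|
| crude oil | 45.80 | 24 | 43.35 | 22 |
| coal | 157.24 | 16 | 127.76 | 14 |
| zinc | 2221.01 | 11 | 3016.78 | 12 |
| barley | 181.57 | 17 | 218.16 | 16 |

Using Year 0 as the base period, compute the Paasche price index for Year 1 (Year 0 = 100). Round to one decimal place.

129.5

Paasche price index uses current-period quantities as weights.
ΣP(Year 1)·Q(Year 1) = 43.35×22 + 127.76×14 + 3016.78×12 + 218.16×16 = 953.7 + 1788.64 + 36201.36 + 3490.56 = 42434.26
ΣP(Year 0)·Q(Year 1) = 45.80×22 + 157.24×14 + 2221.01×12 + 181.57×16 = 1007.6 + 2201.36 + 26652.12 + 2905.12 = 32766.2
Index = 42434.26 / 32766.2 × 100 = 129.5062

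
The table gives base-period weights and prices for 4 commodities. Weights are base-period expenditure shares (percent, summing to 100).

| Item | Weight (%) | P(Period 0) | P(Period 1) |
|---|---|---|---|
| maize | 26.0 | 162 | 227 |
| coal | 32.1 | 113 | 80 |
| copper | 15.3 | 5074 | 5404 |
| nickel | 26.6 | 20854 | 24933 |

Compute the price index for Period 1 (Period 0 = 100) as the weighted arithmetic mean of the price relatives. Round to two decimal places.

maize: 26.0 × (227/162) = 26.0 × 1.401235 = 36.4321
coal: 32.1 × (80/113) = 32.1 × 0.707965 = 22.7257
copper: 15.3 × (5404/5074) = 15.3 × 1.065037 = 16.2951
nickel: 26.6 × (24933/20854) = 26.6 × 1.195598 = 31.8029
Index = Σ wᵢ·(p₁ᵢ/p₀ᵢ) = 36.4321 + 22.7257 + 16.2951 + 31.8029 = 107.2557

107.26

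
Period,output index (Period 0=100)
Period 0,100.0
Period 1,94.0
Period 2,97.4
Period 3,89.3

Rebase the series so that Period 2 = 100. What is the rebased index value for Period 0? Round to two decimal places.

Rebased(Period 0) = 100.0 / 97.4 × 100 = 102.6694

102.67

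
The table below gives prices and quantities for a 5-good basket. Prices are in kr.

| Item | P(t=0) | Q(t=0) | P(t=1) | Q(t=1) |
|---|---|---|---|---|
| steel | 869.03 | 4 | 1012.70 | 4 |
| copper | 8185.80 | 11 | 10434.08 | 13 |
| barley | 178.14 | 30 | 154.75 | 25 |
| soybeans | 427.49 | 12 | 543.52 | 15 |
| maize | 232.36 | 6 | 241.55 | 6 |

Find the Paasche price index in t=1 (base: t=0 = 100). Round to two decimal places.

125.39

Paasche price index uses current-period quantities as weights.
ΣP(t=1)·Q(t=1) = 1012.70×4 + 10434.08×13 + 154.75×25 + 543.52×15 + 241.55×6 = 4050.8 + 135643.04 + 3868.75 + 8152.8 + 1449.3 = 153164.69
ΣP(t=0)·Q(t=1) = 869.03×4 + 8185.80×13 + 178.14×25 + 427.49×15 + 232.36×6 = 3476.12 + 106415.4 + 4453.5 + 6412.35 + 1394.16 = 122151.53
Index = 153164.69 / 122151.53 × 100 = 125.3891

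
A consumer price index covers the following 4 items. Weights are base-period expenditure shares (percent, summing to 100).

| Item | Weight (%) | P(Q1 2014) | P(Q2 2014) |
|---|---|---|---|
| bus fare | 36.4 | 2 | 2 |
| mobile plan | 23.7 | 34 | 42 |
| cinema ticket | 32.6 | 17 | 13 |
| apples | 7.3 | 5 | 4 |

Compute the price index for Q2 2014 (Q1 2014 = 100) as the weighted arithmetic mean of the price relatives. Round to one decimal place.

bus fare: 36.4 × (2/2) = 36.4 × 1.000000 = 36.4000
mobile plan: 23.7 × (42/34) = 23.7 × 1.235294 = 29.2765
cinema ticket: 32.6 × (13/17) = 32.6 × 0.764706 = 24.9294
apples: 7.3 × (4/5) = 7.3 × 0.800000 = 5.8400
Index = Σ wᵢ·(p₁ᵢ/p₀ᵢ) = 36.4000 + 29.2765 + 24.9294 + 5.8400 = 96.4459

96.4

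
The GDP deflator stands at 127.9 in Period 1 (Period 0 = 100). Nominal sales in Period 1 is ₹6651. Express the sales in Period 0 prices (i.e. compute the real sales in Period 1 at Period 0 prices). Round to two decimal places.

Real = Nominal ÷ (Index/100) = 6651 ÷ (127.9/100)
     = 6651 ÷ 1.279 = 5200.1564

5200.16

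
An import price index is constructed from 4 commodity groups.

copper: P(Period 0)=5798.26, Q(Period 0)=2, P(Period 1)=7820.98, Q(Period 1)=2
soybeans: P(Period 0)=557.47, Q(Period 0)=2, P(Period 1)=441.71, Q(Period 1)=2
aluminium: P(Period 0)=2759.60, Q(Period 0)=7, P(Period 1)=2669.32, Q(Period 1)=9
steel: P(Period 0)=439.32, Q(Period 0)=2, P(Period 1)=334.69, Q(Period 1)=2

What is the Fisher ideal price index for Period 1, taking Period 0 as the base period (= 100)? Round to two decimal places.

Laspeyres component (base-period weights):
ΣP(Period 1)Q(Period 0) = 7820.98×2 + 441.71×2 + 2669.32×7 + 334.69×2 = 15641.96 + 883.42 + 18685.24 + 669.38 = 35880
ΣP(Period 0)Q(Period 0) = 5798.26×2 + 557.47×2 + 2759.60×7 + 439.32×2 = 11596.52 + 1114.94 + 19317.2 + 878.64 = 32907.3
L = 35880 / 32907.3 × 100 = 109.0336
Paasche component (current-period weights):
ΣP(Period 1)Q(Period 1) = 7820.98×2 + 441.71×2 + 2669.32×9 + 334.69×2 = 15641.96 + 883.42 + 24023.88 + 669.38 = 41218.64
ΣP(Period 0)Q(Period 1) = 5798.26×2 + 557.47×2 + 2759.60×9 + 439.32×2 = 11596.52 + 1114.94 + 24836.4 + 878.64 = 38426.5
P = 41218.64 / 38426.5 × 100 = 107.2662
Fisher = √(L × P) = √(109.0336 × 107.2662) = 108.1463

108.15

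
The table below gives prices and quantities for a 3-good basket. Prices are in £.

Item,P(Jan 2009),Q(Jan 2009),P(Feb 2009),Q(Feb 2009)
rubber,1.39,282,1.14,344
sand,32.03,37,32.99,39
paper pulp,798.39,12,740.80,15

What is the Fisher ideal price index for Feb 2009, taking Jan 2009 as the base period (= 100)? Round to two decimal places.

Laspeyres component (base-period weights):
ΣP(Feb 2009)Q(Jan 2009) = 1.14×282 + 32.99×37 + 740.80×12 = 321.48 + 1220.63 + 8889.6 = 10431.71
ΣP(Jan 2009)Q(Jan 2009) = 1.39×282 + 32.03×37 + 798.39×12 = 391.98 + 1185.11 + 9580.68 = 11157.77
L = 10431.71 / 11157.77 × 100 = 93.4928
Paasche component (current-period weights):
ΣP(Feb 2009)Q(Feb 2009) = 1.14×344 + 32.99×39 + 740.80×15 = 392.16 + 1286.61 + 11112 = 12790.77
ΣP(Jan 2009)Q(Feb 2009) = 1.39×344 + 32.03×39 + 798.39×15 = 478.16 + 1249.17 + 11975.85 = 13703.18
P = 12790.77 / 13703.18 × 100 = 93.3416
Fisher = √(L × P) = √(93.4928 × 93.3416) = 93.4172

93.42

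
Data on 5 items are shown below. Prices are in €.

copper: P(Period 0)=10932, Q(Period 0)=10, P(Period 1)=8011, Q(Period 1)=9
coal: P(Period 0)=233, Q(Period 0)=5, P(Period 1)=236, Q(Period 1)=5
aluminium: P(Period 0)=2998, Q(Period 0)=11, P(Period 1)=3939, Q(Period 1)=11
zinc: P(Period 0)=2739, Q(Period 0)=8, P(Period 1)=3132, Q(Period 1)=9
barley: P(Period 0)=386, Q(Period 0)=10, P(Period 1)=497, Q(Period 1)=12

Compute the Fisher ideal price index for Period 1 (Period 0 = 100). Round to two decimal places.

92.27

Laspeyres component (base-period weights):
ΣP(Period 1)Q(Period 0) = 8011×10 + 236×5 + 3939×11 + 3132×8 + 497×10 = 80110 + 1180 + 43329 + 25056 + 4970 = 154645
ΣP(Period 0)Q(Period 0) = 10932×10 + 233×5 + 2998×11 + 2739×8 + 386×10 = 109320 + 1165 + 32978 + 21912 + 3860 = 169235
L = 154645 / 169235 × 100 = 91.3789
Paasche component (current-period weights):
ΣP(Period 1)Q(Period 1) = 8011×9 + 236×5 + 3939×11 + 3132×9 + 497×12 = 72099 + 1180 + 43329 + 28188 + 5964 = 150760
ΣP(Period 0)Q(Period 1) = 10932×9 + 233×5 + 2998×11 + 2739×9 + 386×12 = 98388 + 1165 + 32978 + 24651 + 4632 = 161814
P = 150760 / 161814 × 100 = 93.1687
Fisher = √(L × P) = √(91.3789 × 93.1687) = 92.2694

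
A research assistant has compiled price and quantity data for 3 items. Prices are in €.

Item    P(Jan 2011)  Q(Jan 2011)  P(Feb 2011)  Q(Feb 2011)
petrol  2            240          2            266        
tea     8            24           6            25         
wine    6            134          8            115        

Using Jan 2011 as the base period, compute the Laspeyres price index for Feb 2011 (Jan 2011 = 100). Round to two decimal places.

Laspeyres price index uses base-period quantities as weights.
ΣP(Feb 2011)·Q(Jan 2011) = 2×240 + 6×24 + 8×134 = 480 + 144 + 1072 = 1696
ΣP(Jan 2011)·Q(Jan 2011) = 2×240 + 8×24 + 6×134 = 480 + 192 + 804 = 1476
Index = 1696 / 1476 × 100 = 114.9051

114.91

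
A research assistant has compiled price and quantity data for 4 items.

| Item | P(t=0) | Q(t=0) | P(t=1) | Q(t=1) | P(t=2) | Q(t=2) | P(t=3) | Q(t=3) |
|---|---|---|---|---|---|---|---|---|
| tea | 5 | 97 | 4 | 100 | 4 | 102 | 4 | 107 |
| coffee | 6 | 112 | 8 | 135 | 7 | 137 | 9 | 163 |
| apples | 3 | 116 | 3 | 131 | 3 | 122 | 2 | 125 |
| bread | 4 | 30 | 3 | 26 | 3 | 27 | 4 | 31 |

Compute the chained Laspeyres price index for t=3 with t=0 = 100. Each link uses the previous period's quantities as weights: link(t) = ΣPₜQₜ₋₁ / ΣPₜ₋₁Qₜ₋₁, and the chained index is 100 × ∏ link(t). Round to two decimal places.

108.37

Link t=0→t=1:
ΣP(t=1)Q(t=0) = 4×97 + 8×112 + 3×116 + 3×30 = 388 + 896 + 348 + 90 = 1722
ΣP(t=0)Q(t=0) = 5×97 + 6×112 + 3×116 + 4×30 = 485 + 672 + 348 + 120 = 1625
link = 1722/1625 = 1.059692
Link t=1→t=2:
ΣP(t=2)Q(t=1) = 4×100 + 7×135 + 3×131 + 3×26 = 400 + 945 + 393 + 78 = 1816
ΣP(t=1)Q(t=1) = 4×100 + 8×135 + 3×131 + 3×26 = 400 + 1080 + 393 + 78 = 1951
link = 1816/1951 = 0.930805
Link t=2→t=3:
ΣP(t=3)Q(t=2) = 4×102 + 9×137 + 2×122 + 4×27 = 408 + 1233 + 244 + 108 = 1993
ΣP(t=2)Q(t=2) = 4×102 + 7×137 + 3×122 + 3×27 = 408 + 959 + 366 + 81 = 1814
link = 1993/1814 = 1.098677
Chained index = 100 × 1.059692 × 0.930805 × 1.098677 = 108.3698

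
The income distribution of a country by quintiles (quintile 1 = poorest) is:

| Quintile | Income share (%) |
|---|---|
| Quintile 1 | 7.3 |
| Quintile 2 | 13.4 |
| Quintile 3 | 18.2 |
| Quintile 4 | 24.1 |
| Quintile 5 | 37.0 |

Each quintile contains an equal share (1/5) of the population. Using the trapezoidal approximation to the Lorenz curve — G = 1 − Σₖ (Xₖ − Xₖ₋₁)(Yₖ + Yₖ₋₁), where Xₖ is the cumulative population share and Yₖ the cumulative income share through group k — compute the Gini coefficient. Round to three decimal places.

Cumulative income shares Yₖ: 0.0730, 0.2070, 0.3890, 0.6300, 1.0000
Σ (Xₖ−Xₖ₋₁)(Yₖ+Yₖ₋₁) = (1/5)(0.0730+0.0000) + (1/5)(0.2070+0.0730) + (1/5)(0.3890+0.2070) + (1/5)(0.6300+0.3890) + (1/5)(1.0000+0.6300)
  = 0.0146 + 0.0560 + 0.1192 + 0.2038 + 0.3260 = 0.7196
G = 1 − 0.7196 = 0.2804

0.280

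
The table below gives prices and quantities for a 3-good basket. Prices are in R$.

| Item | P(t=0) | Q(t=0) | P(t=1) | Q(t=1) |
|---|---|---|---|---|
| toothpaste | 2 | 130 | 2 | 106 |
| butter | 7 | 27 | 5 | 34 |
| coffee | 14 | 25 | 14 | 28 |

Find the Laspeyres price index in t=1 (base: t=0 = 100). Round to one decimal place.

93.2

Laspeyres price index uses base-period quantities as weights.
ΣP(t=1)·Q(t=0) = 2×130 + 5×27 + 14×25 = 260 + 135 + 350 = 745
ΣP(t=0)·Q(t=0) = 2×130 + 7×27 + 14×25 = 260 + 189 + 350 = 799
Index = 745 / 799 × 100 = 93.2416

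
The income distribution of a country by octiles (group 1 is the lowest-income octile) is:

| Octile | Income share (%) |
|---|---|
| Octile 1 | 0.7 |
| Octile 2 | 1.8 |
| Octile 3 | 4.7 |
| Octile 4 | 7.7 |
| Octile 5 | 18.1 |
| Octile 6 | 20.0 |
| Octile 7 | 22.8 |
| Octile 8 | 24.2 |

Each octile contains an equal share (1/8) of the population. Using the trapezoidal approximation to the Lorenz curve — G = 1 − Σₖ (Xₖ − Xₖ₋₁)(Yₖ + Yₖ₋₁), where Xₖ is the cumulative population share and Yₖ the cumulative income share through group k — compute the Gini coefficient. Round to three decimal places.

0.407

Cumulative income shares Yₖ: 0.0070, 0.0250, 0.0720, 0.1490, 0.3300, 0.5300, 0.7580, 1.0000
Σ (Xₖ−Xₖ₋₁)(Yₖ+Yₖ₋₁) = (1/8)(0.0070+0.0000) + (1/8)(0.0250+0.0070) + (1/8)(0.0720+0.0250) + (1/8)(0.1490+0.0720) + (1/8)(0.3300+0.1490) + (1/8)(0.5300+0.3300) + (1/8)(0.7580+0.5300) + (1/8)(1.0000+0.7580)
  = 0.0009 + 0.0040 + 0.0121 + 0.0276 + 0.0599 + 0.1075 + 0.1610 + 0.2198 = 0.5927
G = 1 − 0.5927 = 0.4073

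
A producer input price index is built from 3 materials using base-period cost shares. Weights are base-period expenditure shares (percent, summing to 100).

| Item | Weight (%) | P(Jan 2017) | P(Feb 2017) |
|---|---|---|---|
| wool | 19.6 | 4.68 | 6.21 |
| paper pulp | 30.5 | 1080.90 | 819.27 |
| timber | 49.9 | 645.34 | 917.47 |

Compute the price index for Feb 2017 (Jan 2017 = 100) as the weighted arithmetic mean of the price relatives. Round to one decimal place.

wool: 19.6 × (6.21/4.68) = 19.6 × 1.326923 = 26.0077
paper pulp: 30.5 × (819.27/1080.90) = 30.5 × 0.757952 = 23.1175
timber: 49.9 × (917.47/645.34) = 49.9 × 1.421685 = 70.9421
Index = Σ wᵢ·(p₁ᵢ/p₀ᵢ) = 26.0077 + 23.1175 + 70.9421 = 120.0673

120.1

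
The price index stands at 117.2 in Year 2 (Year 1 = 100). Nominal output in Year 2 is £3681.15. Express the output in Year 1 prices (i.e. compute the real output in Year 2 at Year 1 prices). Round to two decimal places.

Real = Nominal ÷ (Index/100) = 3681.15 ÷ (117.2/100)
     = 3681.15 ÷ 1.172 = 3140.9130

3140.91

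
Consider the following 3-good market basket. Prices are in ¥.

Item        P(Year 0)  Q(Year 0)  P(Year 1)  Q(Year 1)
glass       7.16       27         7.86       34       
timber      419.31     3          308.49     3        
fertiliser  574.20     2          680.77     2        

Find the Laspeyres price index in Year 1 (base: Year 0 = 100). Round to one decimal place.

96.1

Laspeyres price index uses base-period quantities as weights.
ΣP(Year 1)·Q(Year 0) = 7.86×27 + 308.49×3 + 680.77×2 = 212.22 + 925.47 + 1361.54 = 2499.23
ΣP(Year 0)·Q(Year 0) = 7.16×27 + 419.31×3 + 574.20×2 = 193.32 + 1257.93 + 1148.4 = 2599.65
Index = 2499.23 / 2599.65 × 100 = 96.1372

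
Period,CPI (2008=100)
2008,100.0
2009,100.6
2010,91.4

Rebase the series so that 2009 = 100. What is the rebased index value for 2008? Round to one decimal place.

Rebased(2008) = 100.0 / 100.6 × 100 = 99.4036

99.4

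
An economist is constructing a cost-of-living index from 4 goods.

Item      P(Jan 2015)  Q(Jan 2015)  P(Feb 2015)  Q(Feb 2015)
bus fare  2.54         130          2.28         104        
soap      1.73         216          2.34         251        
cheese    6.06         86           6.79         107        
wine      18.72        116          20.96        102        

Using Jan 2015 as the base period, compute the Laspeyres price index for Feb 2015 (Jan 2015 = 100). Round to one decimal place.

112.4

Laspeyres price index uses base-period quantities as weights.
ΣP(Feb 2015)·Q(Jan 2015) = 2.28×130 + 2.34×216 + 6.79×86 + 20.96×116 = 296.4 + 505.44 + 583.94 + 2431.36 = 3817.14
ΣP(Jan 2015)·Q(Jan 2015) = 2.54×130 + 1.73×216 + 6.06×86 + 18.72×116 = 330.2 + 373.68 + 521.16 + 2171.52 = 3396.56
Index = 3817.14 / 3396.56 × 100 = 112.3825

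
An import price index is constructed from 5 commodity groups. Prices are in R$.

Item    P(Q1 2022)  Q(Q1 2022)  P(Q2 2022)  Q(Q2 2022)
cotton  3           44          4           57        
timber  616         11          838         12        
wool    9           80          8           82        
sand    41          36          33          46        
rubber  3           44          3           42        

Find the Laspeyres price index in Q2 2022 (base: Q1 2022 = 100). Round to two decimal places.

Laspeyres price index uses base-period quantities as weights.
ΣP(Q2 2022)·Q(Q1 2022) = 4×44 + 838×11 + 8×80 + 33×36 + 3×44 = 176 + 9218 + 640 + 1188 + 132 = 11354
ΣP(Q1 2022)·Q(Q1 2022) = 3×44 + 616×11 + 9×80 + 41×36 + 3×44 = 132 + 6776 + 720 + 1476 + 132 = 9236
Index = 11354 / 9236 × 100 = 122.9320

122.93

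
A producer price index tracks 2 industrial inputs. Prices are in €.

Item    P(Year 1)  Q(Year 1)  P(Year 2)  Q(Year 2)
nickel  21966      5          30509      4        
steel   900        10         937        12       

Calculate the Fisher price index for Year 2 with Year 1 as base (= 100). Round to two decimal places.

Laspeyres component (base-period weights):
ΣP(Year 2)Q(Year 1) = 30509×5 + 937×10 = 152545 + 9370 = 161915
ΣP(Year 1)Q(Year 1) = 21966×5 + 900×10 = 109830 + 9000 = 118830
L = 161915 / 118830 × 100 = 136.2577
Paasche component (current-period weights):
ΣP(Year 2)Q(Year 2) = 30509×4 + 937×12 = 122036 + 11244 = 133280
ΣP(Year 1)Q(Year 2) = 21966×4 + 900×12 = 87864 + 10800 = 98664
P = 133280 / 98664 × 100 = 135.0847
Fisher = √(L × P) = √(136.2577 × 135.0847) = 135.6699

135.67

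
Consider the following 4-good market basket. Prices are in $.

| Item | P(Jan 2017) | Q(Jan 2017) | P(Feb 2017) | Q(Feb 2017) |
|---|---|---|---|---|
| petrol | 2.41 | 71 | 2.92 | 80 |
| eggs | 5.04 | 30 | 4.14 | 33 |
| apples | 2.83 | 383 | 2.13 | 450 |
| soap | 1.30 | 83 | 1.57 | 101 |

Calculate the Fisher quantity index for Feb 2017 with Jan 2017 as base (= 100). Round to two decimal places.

Laspeyres component (base-period weights):
ΣP(Jan 2017)Q(Feb 2017) = 2.41×80 + 5.04×33 + 2.83×450 + 1.30×101 = 192.8 + 166.32 + 1273.5 + 131.3 = 1763.92
ΣP(Jan 2017)Q(Jan 2017) = 2.41×71 + 5.04×30 + 2.83×383 + 1.30×83 = 171.11 + 151.2 + 1083.89 + 107.9 = 1514.1
L = 1763.92 / 1514.1 × 100 = 116.4996
Paasche component (current-period weights):
ΣP(Feb 2017)Q(Feb 2017) = 2.92×80 + 4.14×33 + 2.13×450 + 1.57×101 = 233.6 + 136.62 + 958.5 + 158.57 = 1487.29
ΣP(Feb 2017)Q(Jan 2017) = 2.92×71 + 4.14×30 + 2.13×383 + 1.57×83 = 207.32 + 124.2 + 815.79 + 130.31 = 1277.62
P = 1487.29 / 1277.62 × 100 = 116.4110
Fisher = √(L × P) = √(116.4996 × 116.4110) = 116.4553

116.46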